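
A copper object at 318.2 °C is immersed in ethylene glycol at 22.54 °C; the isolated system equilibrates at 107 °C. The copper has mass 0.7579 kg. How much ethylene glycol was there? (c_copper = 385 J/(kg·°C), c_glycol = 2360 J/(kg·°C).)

m ≈ 0.309 kg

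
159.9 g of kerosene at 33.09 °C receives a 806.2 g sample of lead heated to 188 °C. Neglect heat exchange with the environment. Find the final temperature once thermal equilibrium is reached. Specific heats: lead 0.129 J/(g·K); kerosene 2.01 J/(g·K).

Conservation of energy gives ΣQ = 0:
806.2*0.129*(T − 188) + 159.9*2.01*(T − 33.09) = 0
104(T − 188) + 321.4(T − 33.09) = 0
425.4 T = 30187
T ≈ 70.96 °C

T_f ≈ 71.0 °C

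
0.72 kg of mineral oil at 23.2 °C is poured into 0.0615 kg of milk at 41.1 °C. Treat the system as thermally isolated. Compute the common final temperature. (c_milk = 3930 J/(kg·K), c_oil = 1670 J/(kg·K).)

T_f ≈ 26.2 °C

|Q_milk| = |Q_oil|:
0.0615×3930×(41.1 − T) = 0.72×1670×(T − 23.2)
241.69(41.1 − T) = 1202.4(T − 23.2)
1444.1 T = 37829  ⇒  T ≈ 26.20 °C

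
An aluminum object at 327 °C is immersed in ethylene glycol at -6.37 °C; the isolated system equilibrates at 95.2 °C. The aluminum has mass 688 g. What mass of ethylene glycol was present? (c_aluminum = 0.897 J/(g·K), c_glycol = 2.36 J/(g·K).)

Energy conservation, ΣQ = 0:
688×0.897×(95.2 − 327) + m×2.36×(95.2 − (-6.37)) = 0
239.71 m = 143052
m = 143052/239.71 ≈ 596.8 g

m ≈ 597 g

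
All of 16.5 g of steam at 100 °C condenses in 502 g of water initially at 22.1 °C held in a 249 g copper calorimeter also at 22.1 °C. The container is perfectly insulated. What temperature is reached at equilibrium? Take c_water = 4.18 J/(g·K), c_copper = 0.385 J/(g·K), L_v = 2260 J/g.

Setting the total heat transfer to zero:
condense steam: −16.5×2260 = −37290; condensed water 100 °C→T: 68.97(T − 100); original water: 2098.4(T − 22.1); copper cup: 249×0.385×(T − 22.1) = 95.87(T − 22.1)
2263.2 T = 37290 + 6897 + 48492 = 92679
T ≈ 40.95 °C — below 100 °C, confirming all the steam condensed.

T_f ≈ 41.0 °C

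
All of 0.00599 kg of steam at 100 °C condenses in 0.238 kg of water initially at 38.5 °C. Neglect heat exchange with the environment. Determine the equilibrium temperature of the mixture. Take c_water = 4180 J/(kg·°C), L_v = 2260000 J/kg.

Energy balance with sensible and latent terms:
steam→water at 100 °C releases m L_v = 0.00599×2260000 = 13537; condensate cools 100→T: 0.00599×4180×(T − 100) = 25.04(T − 100); water warms: 0.238×4180×(T − 38.5) = 994.84(T − 38.5)
1019.9 T = 13537 + 2503.8 + 38301 = 54343
T ≈ 53.28 °C (< 100 °C, so full condensation is consistent).

T_f ≈ 53.3 °C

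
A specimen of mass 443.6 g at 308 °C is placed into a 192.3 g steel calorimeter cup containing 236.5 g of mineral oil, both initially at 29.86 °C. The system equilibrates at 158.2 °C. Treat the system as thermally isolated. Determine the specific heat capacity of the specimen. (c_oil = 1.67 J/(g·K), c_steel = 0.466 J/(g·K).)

Heat gained plus heat lost sum to zero:
443.6·c·(158.2 − 308) + 236.5·1.67·(158.2 − 29.86) + 192.3·0.466·(158.2 − 29.86) = 0
-66451 c = -62189
c = -62189/-66451 ≈ 0.9359 J/(g·K)

c ≈ 0.936 J/(g·K)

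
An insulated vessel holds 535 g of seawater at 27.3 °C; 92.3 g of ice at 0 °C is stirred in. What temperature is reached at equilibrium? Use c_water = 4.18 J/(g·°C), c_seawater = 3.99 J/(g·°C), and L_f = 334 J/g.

Setting the total heat transfer to zero:
latent heat to melt: 92.3×334 = 30828
  meltwater 0→T: 92.3×4.18×T = 385.81 T
  seawater: 2134.7(T − 27.3)
2520.5 T = 58276 − 30828 = 27448
T ≈ 10.89 °C — above 0 °C, consistent with complete melting.

T_f ≈ 10.9 °C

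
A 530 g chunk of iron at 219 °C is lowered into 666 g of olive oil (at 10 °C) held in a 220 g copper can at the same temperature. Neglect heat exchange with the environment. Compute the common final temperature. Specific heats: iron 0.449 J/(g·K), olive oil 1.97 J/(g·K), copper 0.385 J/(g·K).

Heat gained plus heat lost sum to zero:
530*0.449*(T − 219) + 666*1.97*(T − 10) + 220*0.385*(T − 10) = 0
1634.7 T = 66083
T = 66083 / 1634.7 = 40.4 °C

T_f ≈ 40.4 °C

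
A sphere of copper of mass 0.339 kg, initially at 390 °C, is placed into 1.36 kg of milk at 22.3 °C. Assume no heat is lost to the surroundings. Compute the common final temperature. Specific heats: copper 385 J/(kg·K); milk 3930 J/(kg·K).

Heat lost by the copper equals heat gained by the milk:
0.339×385×(390 − T) = 1.36×3930×(T − 22.3)
130.52(390 − T) = 5344.8(T − 22.3)
5475.3 T = 170090  ⇒  T ≈ 31.06 °C

T_f ≈ 31.1 °C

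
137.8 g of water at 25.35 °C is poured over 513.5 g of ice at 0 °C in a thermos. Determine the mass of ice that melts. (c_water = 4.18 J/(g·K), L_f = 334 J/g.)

Water can give up m c ΔT = 137.8×4.18×25.35 = 14602 J before reaching 0 °C.
Melting all 513.5 g of ice would need 513.5×334 = 171509 J.
Since 14602 < 171509 J, not all the ice melts; equilibrium is at 0 °C.
m_melted×334 = 14602  ⇒  m_melted ≈ 43.72 g.

m_melted ≈ 43.7 g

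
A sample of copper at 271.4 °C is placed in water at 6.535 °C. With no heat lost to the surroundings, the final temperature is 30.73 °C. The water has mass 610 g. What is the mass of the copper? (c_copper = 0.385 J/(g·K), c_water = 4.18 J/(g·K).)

m ≈ 666 g

Energy conservation, ΣQ = 0:
m·0.385·(30.73 − 271.4) + 610·4.18·(30.73 − 6.535) = 0
-92.66 m = -61692
m = -61692/-92.66 ≈ 665.8 g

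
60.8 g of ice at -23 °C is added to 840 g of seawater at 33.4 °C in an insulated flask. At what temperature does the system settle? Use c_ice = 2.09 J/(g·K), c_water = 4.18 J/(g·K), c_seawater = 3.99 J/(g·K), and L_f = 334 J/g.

Net heat exchanged in the isolated system is zero:
ice -23→0 °C: 60.8·2.09·23 = 2922.7
  latent heat to melt: 60.8·334 = 20307
  meltwater 0→T: 60.8·4.18·T = 254.14 T
  seawater: 3351.6(T − 33.4)
3605.7 T = 111943 − 23230 = 88714
T ≈ 24.60 °C — above 0 °C, consistent with complete melting.

T_f ≈ 24.6 °C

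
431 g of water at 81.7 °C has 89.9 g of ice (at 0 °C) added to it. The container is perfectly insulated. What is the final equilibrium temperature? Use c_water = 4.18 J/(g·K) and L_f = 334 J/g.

T_f ≈ 53.8 °C

Energy conservation, ΣQ = 0:
melt ice: 89.9·334 = 30027; warm the meltwater: 375.78 T; water: 1801.6(T − 81.7)
2177.4 T = 147189 − 30027 = 117162
T ≈ 53.81 °C — above 0 °C, consistent with complete melting.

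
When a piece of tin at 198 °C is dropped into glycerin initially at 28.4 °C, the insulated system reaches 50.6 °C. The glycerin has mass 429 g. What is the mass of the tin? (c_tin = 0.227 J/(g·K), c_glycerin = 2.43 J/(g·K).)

Net heat exchanged in the isolated system is zero:
m·0.227·(50.6 − 198) + 429·2.43·(50.6 − 28.4) = 0
-33.46 m = -23143
m = -23143/-33.46 ≈ 691.7 g

m ≈ 692 g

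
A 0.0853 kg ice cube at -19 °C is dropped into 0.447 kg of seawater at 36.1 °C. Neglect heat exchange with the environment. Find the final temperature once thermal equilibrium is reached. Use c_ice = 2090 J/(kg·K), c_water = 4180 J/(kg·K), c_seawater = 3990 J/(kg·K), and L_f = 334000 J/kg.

Setting the total heat transfer to zero:
warm ice to 0 °C: 0.0853×2090×(0 − (-19)) = 3387.3; melt ice: 0.0853×334000 = 28490; warm the meltwater: 356.55 T; seawater: 1783.5(T − 36.1)
2140.1 T = 64385 − 31877 = 32508
T ≈ 15.19 °C — above 0 °C, consistent with complete melting.

T_f ≈ 15.2 °C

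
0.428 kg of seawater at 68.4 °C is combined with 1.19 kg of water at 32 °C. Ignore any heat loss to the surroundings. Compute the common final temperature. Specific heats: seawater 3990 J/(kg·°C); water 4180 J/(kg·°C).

With ΣQ=0 the equilibrium temperature is the m·c-weighted mean:
T_f = (1707.7×68.4 + 4974.2×32) / (1707.7 + 4974.2)
    = 275982 / 6681.9 ≈ 41.30 °C

T_f ≈ 41.3 °C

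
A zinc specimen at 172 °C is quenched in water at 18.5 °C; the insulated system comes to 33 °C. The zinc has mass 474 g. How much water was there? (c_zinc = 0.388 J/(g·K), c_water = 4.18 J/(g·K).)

Net heat exchanged in the isolated system is zero:
474·0.388·(33 − 172) + m·4.18·(33 − 18.5) = 0
60.61 m = 25564
m = 25564/60.61 ≈ 421.8 g

m ≈ 422 g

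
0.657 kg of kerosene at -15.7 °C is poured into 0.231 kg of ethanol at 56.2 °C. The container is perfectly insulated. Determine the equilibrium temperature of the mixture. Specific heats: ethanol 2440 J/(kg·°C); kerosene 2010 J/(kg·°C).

T_f ≈ 5.8 °C

T_f = Σ m_i c_i T_i / Σ m_i c_i:
T_f = (563.64*56.2 + 1320.6*(-15.7)) / (563.64 + 1320.6)
    = 10944 / 1884.2 ≈ 5.81 °C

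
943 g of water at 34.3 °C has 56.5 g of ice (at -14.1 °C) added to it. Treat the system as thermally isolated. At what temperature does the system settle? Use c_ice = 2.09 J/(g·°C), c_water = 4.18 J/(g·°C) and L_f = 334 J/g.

Setting the total heat transfer to zero:
warm ice to 0 °C: 56.5×2.09×(0 − (-14.1)) = 1665
  fusion: m_ice L_f = 56.5×334 = 18871
  meltwater 0→T: 56.5×4.18×T = 236.17 T
  water cools: 943×4.18×(T − 34.3) = 3941.7(T − 34.3)
4177.9 T = 135202 − 20536 = 114666
T ≈ 27.45 °C (positive, so assuming full melt was valid).

T_f ≈ 27.4 °C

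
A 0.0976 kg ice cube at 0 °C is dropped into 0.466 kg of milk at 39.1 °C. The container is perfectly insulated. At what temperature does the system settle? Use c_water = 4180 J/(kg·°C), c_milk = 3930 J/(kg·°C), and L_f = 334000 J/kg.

T_f ≈ 17.4 °C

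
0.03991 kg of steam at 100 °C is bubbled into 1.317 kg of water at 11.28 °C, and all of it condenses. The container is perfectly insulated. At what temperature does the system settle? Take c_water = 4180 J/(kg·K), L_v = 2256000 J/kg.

Net heat exchanged in the isolated system is zero:
steam→water at 100 °C releases m L_v = 0.03991×2256000 = 90037; condensed water 100 °C→T: 166.82(T − 100); original water: 5505.1(T − 11.28)
5671.9 T = 90037 + 16682 + 62097 = 168816
T ≈ 29.76 °C — below 100 °C, confirming all the steam condensed.

T_f ≈ 29.8 °C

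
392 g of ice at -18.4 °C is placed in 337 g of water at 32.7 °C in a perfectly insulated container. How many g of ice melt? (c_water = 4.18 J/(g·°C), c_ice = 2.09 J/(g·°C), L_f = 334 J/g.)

Water can give up m c ΔT = 337·4.18·32.7 = 46063 J before reaching 0 °C.
Warming the ice to 0 °C takes 392·2.09·18.4 = 15075 J, leaving 30988 J for melting.
Fully melting the ice requires m_ice L_f = 392·334 = 130928 J.
30988 J < 130928 J, so only part of the ice melts and the system sits at 0 °C.
m_melt = 30988 / L_f = 92.78 g.

m_melted ≈ 92.8 g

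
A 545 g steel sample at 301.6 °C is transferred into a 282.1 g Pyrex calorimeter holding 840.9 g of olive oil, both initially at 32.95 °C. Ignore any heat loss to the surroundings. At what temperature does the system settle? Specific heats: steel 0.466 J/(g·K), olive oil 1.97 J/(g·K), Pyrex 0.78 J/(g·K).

T_f ≈ 65.0 °C

T_f is the heat-capacity-weighted average of the initial temperatures:
T_f = (253.97×301.6 + 1656.6×32.95 + 220.04×32.95) / (253.97 + 1656.6 + 220.04)
    = 138432 / 2130.6 ≈ 64.97 °C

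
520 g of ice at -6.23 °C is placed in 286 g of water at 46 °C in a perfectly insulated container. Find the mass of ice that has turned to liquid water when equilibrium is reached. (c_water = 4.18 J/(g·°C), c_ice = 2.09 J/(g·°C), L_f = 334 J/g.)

m_melted ≈ 144 g

Cooling the water to 0 °C releases 286·4.18·46 = 54992 J.
Warming the ice to 0 °C takes 520·2.09·6.23 = 6770.8 J, leaving 48221 J for melting.
Melting all 520 g of ice would need 520·334 = 173680 J.
That's not enough to melt it all — equilibrium is at 0 °C with ice remaining.
m_melted·334 = 48221  ⇒  m_melted ≈ 144.4 g.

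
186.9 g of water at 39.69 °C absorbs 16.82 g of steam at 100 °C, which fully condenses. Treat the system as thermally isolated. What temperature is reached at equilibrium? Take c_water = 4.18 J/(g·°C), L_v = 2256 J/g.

T_f ≈ 89.2 °C

Taking heat into each body as positive, Σ m c ΔT = 0:
latent heat released on condensation: 16.82·2256 = 37946
  condensate cools 100→T: 16.82·4.18·(T − 100) = 70.31(T − 100)
  water warms: 186.9·4.18·(T − 39.69) = 781.24(T − 39.69)
851.55 T = 37946 + 7030.8 + 31007 = 75984
T ≈ 89.23 °C (< 100 °C, so full condensation is consistent).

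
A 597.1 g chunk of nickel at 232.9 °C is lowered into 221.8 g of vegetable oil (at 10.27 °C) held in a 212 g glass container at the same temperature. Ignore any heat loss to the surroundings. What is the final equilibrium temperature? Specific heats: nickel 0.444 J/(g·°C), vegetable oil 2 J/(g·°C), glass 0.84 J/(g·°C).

T_f ≈ 76.8 °C

Net heat exchanged in the isolated system is zero:
597.1*0.444*(T − 232.9) + 221.8*2*(T − 10.27) + 212*0.84*(T − 10.27) = 0
886.79 T = 68129
T ≈ 76.83 °C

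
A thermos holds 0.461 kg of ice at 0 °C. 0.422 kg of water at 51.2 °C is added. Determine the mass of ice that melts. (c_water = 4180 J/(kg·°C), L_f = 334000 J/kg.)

Cooling the water to 0 °C releases 0.422·4180·51.2 = 90315 J.
Fully melting the ice requires m_ice L_f = 0.461·334000 = 153974 J.
90315 J < 153974 J, so only part of the ice melts and the system sits at 0 °C.
m_melt = 90315 / L_f = 0.2704 kg.

m_melted ≈ 0.27 kg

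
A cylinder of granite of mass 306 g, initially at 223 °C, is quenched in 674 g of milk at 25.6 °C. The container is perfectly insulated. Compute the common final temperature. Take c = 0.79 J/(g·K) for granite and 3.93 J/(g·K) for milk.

T_f ≈ 42.1 °C

Set heat shed by the hot body equal to heat absorbed by the cold body:
306×0.79×(223 − T) = 674×3.93×(T − 25.6)
241.74(223 − T) = 2648.8(T − 25.6)
2890.6 T = 121718  ⇒  T ≈ 42.11 °C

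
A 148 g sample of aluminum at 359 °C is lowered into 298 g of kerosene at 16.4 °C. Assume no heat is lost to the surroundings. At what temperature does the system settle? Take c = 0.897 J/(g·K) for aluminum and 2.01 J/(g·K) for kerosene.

Let T be the final temperature. ΣQ_i = 0:
148×0.897×(T − 359) + 298×2.01×(T − 16.4) = 0
132.76(T − 359) + 598.98(T − 16.4) = 0
(132.76 + 598.98) T = 132.76×359 + 598.98×16.4
T = 57483 / 731.74 = 78.6 °C

T_f ≈ 78.6 °C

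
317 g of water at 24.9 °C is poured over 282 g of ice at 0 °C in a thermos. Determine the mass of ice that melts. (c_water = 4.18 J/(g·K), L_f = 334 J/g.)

m_melted ≈ 98.8 g

Cooling the water to 0 °C releases 317×4.18×24.9 = 32994 J.
Fully melting the ice requires m_ice L_f = 282×334 = 94188 J.
32994 J < 94188 J, so only part of the ice melts and the system sits at 0 °C.
m_melt = 32994 / L_f = 98.78 g.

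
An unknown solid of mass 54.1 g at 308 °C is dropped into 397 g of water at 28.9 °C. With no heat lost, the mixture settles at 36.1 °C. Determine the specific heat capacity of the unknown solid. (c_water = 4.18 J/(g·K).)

c ≈ 0.812 J/(g·K)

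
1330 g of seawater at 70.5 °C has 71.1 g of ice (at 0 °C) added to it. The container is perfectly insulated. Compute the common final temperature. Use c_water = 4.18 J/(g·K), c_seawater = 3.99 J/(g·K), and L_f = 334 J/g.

T_f ≈ 62.5 °C

Sum of m c ΔT and latent-heat terms is zero:
latent heat to melt: 71.1·334 = 23747
  meltwater 0→T: 71.1·4.18·T = 297.2 T
  seawater: 5306.7(T − 70.5)
5603.9 T = 374122 − 23747 = 350375
T ≈ 62.52 °C — above 0 °C, consistent with complete melting.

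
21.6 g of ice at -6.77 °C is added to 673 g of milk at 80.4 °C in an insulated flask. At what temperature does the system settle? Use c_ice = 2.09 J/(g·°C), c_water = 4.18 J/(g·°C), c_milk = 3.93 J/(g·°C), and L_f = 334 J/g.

T_f ≈ 75.0 °C

Conservation of energy gives ΣQ = 0:
warm ice to 0 °C: 21.6·2.09·(0 − (-6.77)) = 305.62
  melt ice: 21.6·334 = 7214.4
  warm the meltwater: 90.29 T
  milk: 2644.9(T − 80.4)
2735.2 T = 212649 − 7520 = 205129
T ≈ 75.00 °C — above 0 °C, consistent with complete melting.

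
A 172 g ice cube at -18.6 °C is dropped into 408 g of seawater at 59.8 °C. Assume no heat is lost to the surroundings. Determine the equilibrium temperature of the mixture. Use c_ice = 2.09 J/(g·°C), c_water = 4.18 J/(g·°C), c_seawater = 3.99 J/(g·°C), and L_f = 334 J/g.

Energy balance with sensible and latent terms:
ice -18.6→0 °C: 172×2.09×18.6 = 6686.3
  latent heat to melt: 172×334 = 57448
  warm the meltwater: 718.96 T
  seawater: 1627.9(T − 59.8)
2346.9 T = 97350 − 64134 = 33215
T ≈ 14.15 °C (positive, so assuming full melt was valid).

T_f ≈ 14.2 °C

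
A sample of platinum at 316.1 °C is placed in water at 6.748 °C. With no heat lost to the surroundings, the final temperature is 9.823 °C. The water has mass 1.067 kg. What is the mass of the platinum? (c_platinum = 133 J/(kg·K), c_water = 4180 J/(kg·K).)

m ≈ 0.337 kg

Heat lost by the platinum = heat gained by the water:
m×133×(316.1 − 9.823) = 1.067×4180×(9.823 − 6.748)
40735 m = 13715  ⇒  m ≈ 0.3367 kg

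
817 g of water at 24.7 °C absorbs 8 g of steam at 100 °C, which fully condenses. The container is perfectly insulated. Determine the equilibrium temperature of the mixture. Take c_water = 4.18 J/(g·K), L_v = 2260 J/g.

Energy conservation, ΣQ = 0:
condense steam: −8·2260 = −18080
  condensate cools 100→T: 8·4.18·(T − 100) = 33.44(T − 100)
  water warms: 817·4.18·(T − 24.7) = 3415.1(T − 24.7)
3448.5 T = 18080 + 3344 + 84352 = 105776
T ≈ 30.67 °C, under the boiling point, so the assumption holds.

T_f ≈ 30.7 °C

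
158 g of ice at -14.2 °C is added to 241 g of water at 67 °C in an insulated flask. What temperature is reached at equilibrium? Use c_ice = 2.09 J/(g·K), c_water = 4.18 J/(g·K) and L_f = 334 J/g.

T_f ≈ 6.0 °C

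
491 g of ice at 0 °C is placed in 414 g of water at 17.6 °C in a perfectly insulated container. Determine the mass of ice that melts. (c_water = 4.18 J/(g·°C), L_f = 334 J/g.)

Heat available from the water dropping to 0 °C: 414·4.18·17.6 = 30457 J.
Melting all 491 g of ice would need 491·334 = 163994 J.
That's not enough to melt it all — equilibrium is at 0 °C with ice remaining.
m_melt = 30457 / L_f = 91.19 g.

m_melted ≈ 91.2 g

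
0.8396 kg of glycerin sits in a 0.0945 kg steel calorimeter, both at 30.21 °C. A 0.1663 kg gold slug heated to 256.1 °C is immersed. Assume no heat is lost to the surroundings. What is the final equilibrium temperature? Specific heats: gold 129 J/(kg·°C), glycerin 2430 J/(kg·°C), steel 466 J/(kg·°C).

T_f = Σ m_i c_i T_i / Σ m_i c_i:
T_f = (21.45·256.1 + 2040.2·30.21 + 44.04·30.21) / (21.45 + 2040.2 + 44.04)
    = 68460 / 2105.7 ≈ 32.51 °C

T_f ≈ 32.5 °C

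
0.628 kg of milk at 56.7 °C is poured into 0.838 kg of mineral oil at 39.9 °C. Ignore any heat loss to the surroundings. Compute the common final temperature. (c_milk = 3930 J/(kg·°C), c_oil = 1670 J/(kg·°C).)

Setting the total heat transfer to zero:
0.628·3930·(T − 56.7) + 0.838·1670·(T − 39.9) = 0
3867.5 T = 195776
T = 195776/3867.5 ≈ 50.62 °C

T_f ≈ 50.6 °C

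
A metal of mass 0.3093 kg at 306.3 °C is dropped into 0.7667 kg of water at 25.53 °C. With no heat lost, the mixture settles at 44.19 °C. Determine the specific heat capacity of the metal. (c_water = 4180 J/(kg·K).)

Energy conservation, ΣQ = 0:
0.3093×c×(44.19 − 306.3) + 0.7667×4180×(44.19 − 25.53) = 0
-81.07 c = -59802
c = -59802/-81.07 ≈ 737.6 J/(kg·K)

c ≈ 738 J/(kg·K)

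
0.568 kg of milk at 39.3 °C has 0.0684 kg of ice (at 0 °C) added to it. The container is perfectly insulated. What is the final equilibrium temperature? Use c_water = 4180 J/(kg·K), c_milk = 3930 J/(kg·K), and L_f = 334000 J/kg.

Let T be the final temperature. ΣQ_i = 0:
latent heat to melt: 0.0684·334000 = 22846; meltwater 0→T: 0.0684·4180·T = 285.91 T; milk cools: 0.568·3930·(T − 39.3) = 2232.2(T − 39.3)
2518.2 T = 87727 − 22846 = 64881
T ≈ 25.77 °C (positive, so assuming full melt was valid).

T_f ≈ 25.8 °C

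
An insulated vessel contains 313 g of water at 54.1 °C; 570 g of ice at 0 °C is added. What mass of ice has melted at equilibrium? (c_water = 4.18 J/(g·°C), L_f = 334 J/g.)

m_melted ≈ 212 g

Cooling the water to 0 °C releases 313·4.18·54.1 = 70781 J.
To melt every bit of ice: 570·334 = 190380 J.
Since 70781 < 190380 J, not all the ice melts; equilibrium is at 0 °C.
m_melted·334 = 70781  ⇒  m_melted ≈ 211.9 g.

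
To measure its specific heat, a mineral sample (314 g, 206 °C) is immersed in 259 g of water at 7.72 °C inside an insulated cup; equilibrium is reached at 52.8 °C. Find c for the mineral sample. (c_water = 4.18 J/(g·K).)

c ≈ 1.01 J/(g·K)

Taking heat into each body as positive, Σ m c ΔT = 0:
314·c·(52.8 − 206) + 259·4.18·(52.8 − 7.72) = 0
-48105 c = -48805
c = -48805/-48105 ≈ 1.015 J/(g·K)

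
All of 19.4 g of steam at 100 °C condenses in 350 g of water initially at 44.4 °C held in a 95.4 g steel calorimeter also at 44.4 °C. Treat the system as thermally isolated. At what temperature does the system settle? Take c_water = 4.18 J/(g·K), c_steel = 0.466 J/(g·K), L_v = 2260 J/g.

T_f ≈ 74.8 °C

Net heat exchanged in the isolated system is zero:
latent heat released on condensation: 19.4×2260 = 43844
  condensate cools 100→T: 19.4×4.18×(T − 100) = 81.09(T − 100)
  water warms: 350×4.18×(T − 44.4) = 1463(T − 44.4)
  cup: 44.46(T − 44.4)
1588.5 T = 43844 + 8109.2 + 66931 = 118884
T ≈ 74.84 °C — below 100 °C, confirming all the steam condensed.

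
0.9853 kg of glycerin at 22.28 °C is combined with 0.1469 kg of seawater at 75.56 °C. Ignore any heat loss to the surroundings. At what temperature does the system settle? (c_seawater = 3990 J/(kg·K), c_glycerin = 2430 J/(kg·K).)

T_f ≈ 32.8 °C

Taking heat into each body as positive, Σ m c ΔT = 0:
0.1469·3990·(T − 75.56) + 0.9853·2430·(T − 22.28) = 0
586.13(T − 75.56) + 2394.3(T − 22.28) = 0
(586.13 + 2394.3) T = 586.13·75.56 + 2394.3·22.28
T = 97633/2980.4 ≈ 32.76 °C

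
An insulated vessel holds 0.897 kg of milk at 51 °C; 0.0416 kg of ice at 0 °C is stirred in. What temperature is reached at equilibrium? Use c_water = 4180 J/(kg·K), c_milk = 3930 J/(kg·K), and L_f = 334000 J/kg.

T_f ≈ 44.8 °C

Net heat exchanged in the isolated system is zero:
latent heat to melt: 0.0416×334000 = 13894; meltwater 0→T: 0.0416×4180×T = 173.89 T; milk cools: 0.897×3930×(T − 51) = 3525.2(T − 51)
3699.1 T = 179786 − 13894 = 165891
T ≈ 44.85 °C. Since T > 0 °C, the all-ice-melts assumption holds.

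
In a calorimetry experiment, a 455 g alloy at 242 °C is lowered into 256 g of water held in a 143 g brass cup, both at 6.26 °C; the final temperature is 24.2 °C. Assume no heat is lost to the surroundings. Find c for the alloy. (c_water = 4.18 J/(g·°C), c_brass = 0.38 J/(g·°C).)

Setting the total heat transfer to zero:
455·c·(24.2 − 242) + 256·4.18·(24.2 − 6.26) + 143·0.38·(24.2 − 6.26) = 0
-99099 c = -20172
c = -20172/-99099 ≈ 0.2036 J/(g·°C)

c ≈ 0.204 J/(g·°C)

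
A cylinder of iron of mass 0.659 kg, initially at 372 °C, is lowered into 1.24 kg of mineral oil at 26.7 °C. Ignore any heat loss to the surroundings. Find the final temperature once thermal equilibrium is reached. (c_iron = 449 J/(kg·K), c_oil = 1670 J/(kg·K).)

Set heat shed by the hot body equal to heat absorbed by the cold body:
0.659·449·(372 − T) = 1.24·1670·(T − 26.7)
295.89(372 − T) = 2070.8(T − 26.7)
2366.7 T = 165362  ⇒  T ≈ 69.87 °C

T_f ≈ 69.9 °C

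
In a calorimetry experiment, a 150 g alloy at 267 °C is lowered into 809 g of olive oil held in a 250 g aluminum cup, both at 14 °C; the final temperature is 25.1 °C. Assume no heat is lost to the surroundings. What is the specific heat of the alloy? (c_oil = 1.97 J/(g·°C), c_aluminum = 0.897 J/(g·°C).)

Let T be the final temperature. ΣQ_i = 0:
150·c·(25.1 − 267) + 809·1.97·(25.1 − 14) + 250·0.897·(25.1 − 14) = 0
-36285 c = -20180
c = -20180/-36285 ≈ 0.5561 J/(g·°C)

c ≈ 0.556 J/(g·°C)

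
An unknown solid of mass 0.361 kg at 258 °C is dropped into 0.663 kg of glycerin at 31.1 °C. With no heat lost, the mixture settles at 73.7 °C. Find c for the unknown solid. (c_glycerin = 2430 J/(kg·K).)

m_s c (T_s − T_f) = m_glycerin c_glycerin (T_f − T_0):
0.361×c×(258 − 73.7) = 0.663×2430×(73.7 − 31.1)
66.53 c = 68632  ⇒  c ≈ 1032 J/(kg·K)

c ≈ 1030 J/(kg·K)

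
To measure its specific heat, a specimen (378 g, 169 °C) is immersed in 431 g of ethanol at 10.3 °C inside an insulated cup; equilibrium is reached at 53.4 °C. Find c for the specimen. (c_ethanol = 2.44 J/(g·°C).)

c ≈ 1.04 J/(g·°C)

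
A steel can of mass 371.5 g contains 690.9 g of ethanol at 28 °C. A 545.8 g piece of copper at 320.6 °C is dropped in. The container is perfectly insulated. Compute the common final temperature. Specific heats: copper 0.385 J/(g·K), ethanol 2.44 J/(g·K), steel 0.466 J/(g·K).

T_f ≈ 57.7 °C

With ΣQ=0 the equilibrium temperature is the m·c-weighted mean:
T_f = (210.13×320.6 + 1685.8×28 + 173.12×28) / (210.13 + 1685.8 + 173.12)
    = 119418 / 2069 ≈ 57.72 °C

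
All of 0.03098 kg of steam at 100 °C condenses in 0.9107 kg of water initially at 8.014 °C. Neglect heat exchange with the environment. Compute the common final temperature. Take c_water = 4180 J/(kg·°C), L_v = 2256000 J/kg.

Heat gained plus heat lost sum to zero:
latent heat released on condensation: 0.03098·2256000 = 69891
  condensate cools 100→T: 0.03098·4180·(T − 100) = 129.5(T − 100)
  water warms: 0.9107·4180·(T − 8.014) = 3806.7(T − 8.014)
3936.2 T = 69891 + 12950 + 30507 = 113348
T ≈ 28.80 °C, under the boiling point, so the assumption holds.

T_f ≈ 28.8 °C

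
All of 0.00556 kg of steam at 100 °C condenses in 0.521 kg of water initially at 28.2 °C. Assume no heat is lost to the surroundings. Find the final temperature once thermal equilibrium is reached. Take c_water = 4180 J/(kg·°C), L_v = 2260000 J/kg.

T_f ≈ 34.7 °C

Energy balance with sensible and latent terms:
latent heat released on condensation: 0.00556×2260000 = 12566; condensate cools 100→T: 0.00556×4180×(T − 100) = 23.24(T − 100); original water: 2177.8(T − 28.2)
2201 T = 12566 + 2324.1 + 61413 = 76303
T ≈ 34.67 °C — below 100 °C, confirming all the steam condensed.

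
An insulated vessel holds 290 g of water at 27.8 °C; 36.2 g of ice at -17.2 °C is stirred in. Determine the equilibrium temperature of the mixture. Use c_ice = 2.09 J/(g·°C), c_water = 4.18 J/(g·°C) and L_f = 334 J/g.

T_f ≈ 14.9 °C

Heat gained plus heat lost sum to zero:
ice -17.2→0 °C: 36.2×2.09×17.2 = 1301.3; fusion: m_ice L_f = 36.2×334 = 12091; meltwater 0→T: 36.2×4.18×T = 151.32 T; water: 1212.2(T − 27.8)
1363.5 T = 33699 − 13392 = 20307
T ≈ 14.89 °C. Since T > 0 °C, the all-ice-melts assumption holds.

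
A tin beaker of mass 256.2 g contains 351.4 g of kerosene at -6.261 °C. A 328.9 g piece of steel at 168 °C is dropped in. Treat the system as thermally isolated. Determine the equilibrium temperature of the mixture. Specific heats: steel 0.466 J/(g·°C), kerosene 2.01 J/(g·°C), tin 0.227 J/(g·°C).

T_f ≈ 22.8 °C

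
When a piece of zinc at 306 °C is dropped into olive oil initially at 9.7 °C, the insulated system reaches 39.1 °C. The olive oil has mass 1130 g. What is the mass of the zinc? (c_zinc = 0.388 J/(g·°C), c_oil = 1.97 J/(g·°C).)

m ≈ 632 g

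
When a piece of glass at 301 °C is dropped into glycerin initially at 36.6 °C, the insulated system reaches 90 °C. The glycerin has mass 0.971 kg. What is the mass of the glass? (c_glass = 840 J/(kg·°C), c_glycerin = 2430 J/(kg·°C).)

Heat lost by the glass = heat gained by the glycerin:
m×840×(301 − 90) = 0.971×2430×(90 − 36.6)
177240 m = 125999  ⇒  m ≈ 0.7109 kg

m ≈ 0.711 kg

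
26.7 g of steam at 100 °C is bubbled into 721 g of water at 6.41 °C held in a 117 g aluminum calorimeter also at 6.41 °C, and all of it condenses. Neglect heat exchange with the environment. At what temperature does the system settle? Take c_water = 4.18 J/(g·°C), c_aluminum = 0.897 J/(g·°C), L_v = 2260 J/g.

T_f ≈ 28.3 °C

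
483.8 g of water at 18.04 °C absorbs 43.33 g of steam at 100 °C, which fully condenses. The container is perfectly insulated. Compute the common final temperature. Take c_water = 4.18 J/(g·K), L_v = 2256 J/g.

Conservation of energy gives ΣQ = 0:
condense steam: −43.33×2256 = −97752; condensate cools 100→T: 43.33×4.18×(T − 100) = 181.12(T − 100); original water: 2022.3(T − 18.04)
2203.4 T = 97752 + 18112 + 36482 = 152346
T ≈ 69.14 °C (< 100 °C, so full condensation is consistent).

T_f ≈ 69.1 °C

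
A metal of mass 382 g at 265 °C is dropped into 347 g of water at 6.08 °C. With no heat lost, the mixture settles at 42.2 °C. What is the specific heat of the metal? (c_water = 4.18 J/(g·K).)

Net heat exchanged in the isolated system is zero:
382×c×(42.2 − 265) + 347×4.18×(42.2 − 6.08) = 0
-85110 c = -52391
c = -52391/-85110 ≈ 0.6156 J/(g·K)

c ≈ 0.616 J/(g·K)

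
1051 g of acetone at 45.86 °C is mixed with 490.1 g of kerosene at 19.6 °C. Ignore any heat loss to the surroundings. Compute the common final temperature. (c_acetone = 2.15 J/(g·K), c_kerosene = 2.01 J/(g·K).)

T_f ≈ 37.9 °C

Heat lost by the acetone equals heat gained by the kerosene:
1051·2.15·(45.86 − T) = 490.1·2.01·(T − 19.6)
2259.7(45.86 − T) = 985.1(T − 19.6)
3244.8 T = 122936  ⇒  T ≈ 37.89 °C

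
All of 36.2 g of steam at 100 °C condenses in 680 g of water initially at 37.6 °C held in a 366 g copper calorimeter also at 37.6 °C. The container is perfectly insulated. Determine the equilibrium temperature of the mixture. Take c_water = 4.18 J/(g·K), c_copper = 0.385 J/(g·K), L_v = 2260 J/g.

T_f ≈ 66.7 °C

Energy conservation, ΣQ = 0:
latent heat released on condensation: 36.2·2260 = 81812; condensed water 100 °C→T: 151.32(T − 100); original water: 2842.4(T − 37.6); copper cup: 366·0.385·(T − 37.6) = 140.91(T − 37.6)
3134.6 T = 81812 + 15132 + 112172 = 209116
T ≈ 66.71 °C — below 100 °C, confirming all the steam condensed.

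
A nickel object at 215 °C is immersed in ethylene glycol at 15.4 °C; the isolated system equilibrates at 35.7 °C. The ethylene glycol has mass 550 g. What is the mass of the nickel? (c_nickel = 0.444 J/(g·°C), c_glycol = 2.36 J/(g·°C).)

m ≈ 331 g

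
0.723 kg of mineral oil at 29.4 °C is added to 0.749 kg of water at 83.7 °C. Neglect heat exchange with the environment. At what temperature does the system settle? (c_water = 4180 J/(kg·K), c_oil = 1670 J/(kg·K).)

T_f ≈ 68.6 °C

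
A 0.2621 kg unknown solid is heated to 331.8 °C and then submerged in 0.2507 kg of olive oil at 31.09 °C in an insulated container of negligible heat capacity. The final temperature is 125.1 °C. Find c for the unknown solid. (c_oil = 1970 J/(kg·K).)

c ≈ 857 J/(kg·K)

Heat gained plus heat lost sum to zero:
0.2621·c·(125.1 − 331.8) + 0.2507·1970·(125.1 − 31.09) = 0
-54.18 c = -46430
c = -46430/-54.18 ≈ 857 J/(kg·K)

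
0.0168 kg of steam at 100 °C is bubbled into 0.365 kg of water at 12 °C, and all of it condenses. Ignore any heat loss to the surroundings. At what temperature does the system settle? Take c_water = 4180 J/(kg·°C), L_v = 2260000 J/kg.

T_f ≈ 39.7 °C

Sum of m c ΔT and latent-heat terms is zero:
condense steam: −0.0168·2260000 = −37968; condensed water 100 °C→T: 70.22(T − 100); water warms: 0.365·4180·(T − 12) = 1525.7(T − 12)
1595.9 T = 37968 + 7022.4 + 18308 = 63299
T ≈ 39.66 °C (< 100 °C, so full condensation is consistent).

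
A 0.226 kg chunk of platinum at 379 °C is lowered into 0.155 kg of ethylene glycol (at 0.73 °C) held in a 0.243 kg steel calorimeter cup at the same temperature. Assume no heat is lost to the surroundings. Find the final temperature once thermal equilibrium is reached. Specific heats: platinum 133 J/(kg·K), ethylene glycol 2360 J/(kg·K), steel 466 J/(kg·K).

T_f ≈ 23.1 °C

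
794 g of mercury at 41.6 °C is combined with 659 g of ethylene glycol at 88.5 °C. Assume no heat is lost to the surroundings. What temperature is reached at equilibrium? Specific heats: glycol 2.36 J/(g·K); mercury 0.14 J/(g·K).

T_f ≈ 85.4 °C

Energy conservation, ΣQ = 0:
659·2.36·(T − 88.5) + 794·0.14·(T − 41.6) = 0
1555.2(T − 88.5) + 111.16(T − 41.6) = 0
(1555.2 + 111.16) T = 1555.2·88.5 + 111.16·41.6
T ≈ 85.37 °C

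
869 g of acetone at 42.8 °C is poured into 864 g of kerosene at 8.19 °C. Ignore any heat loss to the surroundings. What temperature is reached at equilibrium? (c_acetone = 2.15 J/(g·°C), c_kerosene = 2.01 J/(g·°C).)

Setting the total heat transfer to zero:
869×2.15×(T − 42.8) + 864×2.01×(T − 8.19) = 0
3605 T = 94188
T = 94188 / 3605 = 26.1 °C

T_f ≈ 26.1 °C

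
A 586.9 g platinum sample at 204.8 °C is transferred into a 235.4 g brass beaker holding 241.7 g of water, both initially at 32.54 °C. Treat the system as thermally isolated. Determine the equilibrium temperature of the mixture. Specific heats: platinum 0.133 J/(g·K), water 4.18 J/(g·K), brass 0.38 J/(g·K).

T_f ≈ 44.0 °C

Conservation of energy gives ΣQ = 0:
586.9·0.133·(T − 204.8) + 241.7·4.18·(T − 32.54) + 235.4·0.38·(T − 32.54) = 0
78.06(T − 204.8) + 1010.3(T − 32.54) + 89.45(T − 32.54) = 0
1177.8 T = 51772
T = 51772 / 1177.8 = 44 °C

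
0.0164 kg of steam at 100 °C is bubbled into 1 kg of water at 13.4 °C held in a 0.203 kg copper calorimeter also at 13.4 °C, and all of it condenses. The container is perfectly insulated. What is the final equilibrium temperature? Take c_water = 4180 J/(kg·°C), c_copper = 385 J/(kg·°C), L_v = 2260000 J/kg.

T_f ≈ 23.3 °C

Setting the total heat transfer to zero:
latent heat released on condensation: 0.0164·2260000 = 37064; condensate cools 100→T: 0.0164·4180·(T − 100) = 68.55(T − 100); original water: 4180(T − 13.4); cup: 78.16(T − 13.4)
4326.7 T = 37064 + 6855.2 + 57059 = 100978
T ≈ 23.34 °C (< 100 °C, so full condensation is consistent).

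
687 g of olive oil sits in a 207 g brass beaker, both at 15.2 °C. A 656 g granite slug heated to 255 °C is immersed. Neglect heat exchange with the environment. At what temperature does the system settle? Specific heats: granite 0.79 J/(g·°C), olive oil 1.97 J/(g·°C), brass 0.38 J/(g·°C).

T_f ≈ 78.9 °C

Conservation of energy gives ΣQ = 0:
656·0.79·(T − 255) + 687·1.97·(T − 15.2) + 207·0.38·(T − 15.2) = 0
518.24(T − 255) + 1353.4(T − 15.2) + 78.66(T − 15.2) = 0
1950.3 T = 153918
T = 153918 / 1950.3 = 78.9 °C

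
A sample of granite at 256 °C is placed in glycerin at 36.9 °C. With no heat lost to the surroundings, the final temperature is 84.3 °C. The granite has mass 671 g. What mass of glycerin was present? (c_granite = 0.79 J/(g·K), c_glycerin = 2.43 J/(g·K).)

Setting the total heat transfer to zero:
671×0.79×(84.3 − 256) + m×2.43×(84.3 − 36.9) = 0
115.18 m = 91016
m = 91016/115.18 ≈ 790.2 g

m ≈ 790 g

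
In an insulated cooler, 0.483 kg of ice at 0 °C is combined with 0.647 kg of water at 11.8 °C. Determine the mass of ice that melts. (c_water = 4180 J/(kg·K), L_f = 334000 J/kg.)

Water can give up m c ΔT = 0.647·4180·11.8 = 31913 J before reaching 0 °C.
Fully melting the ice requires m_ice L_f = 0.483·334000 = 161322 J.
That's not enough to melt it all — equilibrium is at 0 °C with ice remaining.
m_melted·334000 = 31913  ⇒  m_melted ≈ 0.09555 kg.

m_melted ≈ 0.0955 kg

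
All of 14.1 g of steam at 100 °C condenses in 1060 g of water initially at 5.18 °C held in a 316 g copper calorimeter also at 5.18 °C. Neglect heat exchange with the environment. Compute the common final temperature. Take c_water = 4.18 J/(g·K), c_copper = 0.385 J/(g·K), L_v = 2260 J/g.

T_f ≈ 13.3 °C

Heat gained plus heat lost sum to zero:
steam→water at 100 °C releases m L_v = 14.1×2260 = 31866; condensed water 100 °C→T: 58.94(T − 100); original water: 4430.8(T − 5.18); cup: 121.66(T − 5.18)
4611.4 T = 31866 + 5893.8 + 23582 = 61342
T ≈ 13.30 °C (< 100 °C, so full condensation is consistent).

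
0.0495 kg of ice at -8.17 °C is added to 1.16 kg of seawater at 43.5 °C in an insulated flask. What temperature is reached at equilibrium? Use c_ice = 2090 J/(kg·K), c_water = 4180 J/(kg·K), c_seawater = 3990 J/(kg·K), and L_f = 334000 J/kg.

Sum of m c ΔT and latent-heat terms is zero:
ice -8.17→0 °C: 0.0495×2090×8.17 = 845.23; fusion: m_ice L_f = 0.0495×334000 = 16533; warm the meltwater: 206.91 T; seawater cools: 1.16×3990×(T − 43.5) = 4628.4(T − 43.5)
4835.3 T = 201335 − 17378 = 183957
T ≈ 38.04 °C — above 0 °C, consistent with complete melting.

T_f ≈ 38.0 °C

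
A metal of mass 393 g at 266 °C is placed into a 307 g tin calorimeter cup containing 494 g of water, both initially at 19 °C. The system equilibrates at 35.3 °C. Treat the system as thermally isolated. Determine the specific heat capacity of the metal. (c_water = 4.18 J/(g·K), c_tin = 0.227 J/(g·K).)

Net heat exchanged in the isolated system is zero:
393·c·(35.3 − 266) + 494·4.18·(35.3 − 19) + 307·0.227·(35.3 − 19) = 0
-90665 c = -34794
c = -34794/-90665 ≈ 0.3838 J/(g·K)

c ≈ 0.384 J/(g·K)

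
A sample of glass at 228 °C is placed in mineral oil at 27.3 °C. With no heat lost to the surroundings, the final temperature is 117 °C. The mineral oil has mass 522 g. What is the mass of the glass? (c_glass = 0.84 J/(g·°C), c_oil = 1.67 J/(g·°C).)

m ≈ 839 g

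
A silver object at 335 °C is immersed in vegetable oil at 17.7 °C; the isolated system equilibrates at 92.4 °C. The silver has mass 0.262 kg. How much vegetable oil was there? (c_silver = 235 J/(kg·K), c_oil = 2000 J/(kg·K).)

|Q_silver| = |Q_oil|:
0.262×235×(335 − 92.4) = m×2000×(92.4 − 17.7)
149400 m = 14937  ⇒  m ≈ 0.09998 kg

m ≈ 0.1 kg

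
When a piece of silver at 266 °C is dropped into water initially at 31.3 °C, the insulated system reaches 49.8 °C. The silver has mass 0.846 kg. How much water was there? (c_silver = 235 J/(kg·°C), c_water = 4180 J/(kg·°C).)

m ≈ 0.556 kg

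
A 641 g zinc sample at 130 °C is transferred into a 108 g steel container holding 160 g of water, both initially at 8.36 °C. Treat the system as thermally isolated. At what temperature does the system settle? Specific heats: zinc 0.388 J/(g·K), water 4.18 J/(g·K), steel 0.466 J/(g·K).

T_f ≈ 39.6 °C

Heat gained plus heat lost sum to zero:
641*0.388*(T − 130) + 160*4.18*(T − 8.36) + 108*0.466*(T − 8.36) = 0
967.84 T = 38344
T = 38344/967.84 ≈ 39.62 °C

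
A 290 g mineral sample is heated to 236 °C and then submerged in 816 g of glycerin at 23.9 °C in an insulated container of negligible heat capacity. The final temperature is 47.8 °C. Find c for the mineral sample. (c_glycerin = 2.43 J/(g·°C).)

Heat gained plus heat lost sum to zero:
290×c×(47.8 − 236) + 816×2.43×(47.8 − 23.9) = 0
-54578 c = -47391
c = -47391/-54578 ≈ 0.8683 J/(g·°C)

c ≈ 0.868 J/(g·°C)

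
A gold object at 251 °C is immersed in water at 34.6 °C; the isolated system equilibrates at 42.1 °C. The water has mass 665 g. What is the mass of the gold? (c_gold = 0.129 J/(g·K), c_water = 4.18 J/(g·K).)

m ≈ 774 g

Let T be the final temperature. ΣQ_i = 0:
m×0.129×(42.1 − 251) + 665×4.18×(42.1 − 34.6) = 0
-26.95 m = -20848
m = -20848/-26.95 ≈ 773.6 g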